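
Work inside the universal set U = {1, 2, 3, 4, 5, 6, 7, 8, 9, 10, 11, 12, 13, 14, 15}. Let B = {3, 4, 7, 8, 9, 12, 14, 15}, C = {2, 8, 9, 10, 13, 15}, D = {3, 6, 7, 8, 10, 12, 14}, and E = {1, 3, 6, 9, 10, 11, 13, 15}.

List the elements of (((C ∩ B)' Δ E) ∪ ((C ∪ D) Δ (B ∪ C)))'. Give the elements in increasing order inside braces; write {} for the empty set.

C ∩ B = {8, 9, 15}
(C ∩ B)' = {1, 2, 3, 4, 5, 6, 7, 10, 11, 12, 13, 14}
(C ∩ B)' Δ E = {2, 4, 5, 7, 9, 12, 14, 15}
C ∪ D = {2, 3, 6, 7, 8, 9, 10, 12, 13, 14, 15}
B ∪ C = {2, 3, 4, 7, 8, 9, 10, 12, 13, 14, 15}
(C ∪ D) Δ (B ∪ C) = {4, 6}
((C ∩ B)' Δ E) ∪ ((C ∪ D) Δ (B ∪ C)) = {2, 4, 5, 6, 7, 9, 12, 14, 15}
(((C ∩ B)' Δ E) ∪ ((C ∪ D) Δ (B ∪ C)))' = {1, 3, 8, 10, 11, 13}

{1, 3, 8, 10, 11, 13}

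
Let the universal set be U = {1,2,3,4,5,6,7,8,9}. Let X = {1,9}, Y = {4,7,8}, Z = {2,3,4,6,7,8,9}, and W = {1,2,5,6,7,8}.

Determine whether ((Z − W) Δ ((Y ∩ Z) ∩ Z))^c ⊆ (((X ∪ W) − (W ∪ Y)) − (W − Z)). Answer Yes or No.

No

Z − W = {3,4,9}
Y ∩ Z = {4,7,8}
(Y ∩ Z) ∩ Z = {4,7,8}
(Z − W) Δ ((Y ∩ Z) ∩ Z) = {3,7,8,9}
((Z − W) Δ ((Y ∩ Z) ∩ Z))^c = {1,2,4,5,6}
X ∪ W = {1,2,5,6,7,8,9}
W ∪ Y = {1,2,4,5,6,7,8}
(X ∪ W) − (W ∪ Y) = {9}
W − Z = {1,5}
((X ∪ W) − (W ∪ Y)) − (W − Z) = {9}
1 ∈ ((Z − W) Δ ((Y ∩ Z) ∩ Z))^c but 1 ∉ ((X ∪ W) − (W ∪ Y)) − (W − Z), so the inclusion fails.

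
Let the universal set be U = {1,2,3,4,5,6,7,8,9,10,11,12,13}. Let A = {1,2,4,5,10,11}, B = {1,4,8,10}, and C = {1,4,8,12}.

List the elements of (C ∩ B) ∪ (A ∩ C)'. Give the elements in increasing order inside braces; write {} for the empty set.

{1,2,3,4,5,6,7,8,9,10,11,12,13}

C ∩ B = {1,4,8}
A ∩ C = {1,4}
(A ∩ C)' = {2,3,5,6,7,8,9,10,11,12,13}
(C ∩ B) ∪ (A ∩ C)' = {1,2,3,4,5,6,7,8,9,10,11,12,13}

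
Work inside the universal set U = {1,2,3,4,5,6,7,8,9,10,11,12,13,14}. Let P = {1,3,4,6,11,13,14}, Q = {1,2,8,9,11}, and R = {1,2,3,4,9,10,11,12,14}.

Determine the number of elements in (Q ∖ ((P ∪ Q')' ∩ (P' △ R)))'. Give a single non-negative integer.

10

Q' = {3,4,5,6,7,10,12,13,14}
P ∪ Q' = {1,3,4,5,6,7,10,11,12,13,14}
(P ∪ Q')' = {2,8,9}
P' = {2,5,7,8,9,10,12}
P' △ R = {1,3,4,5,7,8,11,14}
(P ∪ Q')' ∩ (P' △ R) = {8}
Q ∖ ((P ∪ Q')' ∩ (P' △ R)) = {1,2,9,11}
(Q ∖ ((P ∪ Q')' ∩ (P' △ R)))' = {3,4,5,6,7,8,10,12,13,14}
|(Q ∖ ((P ∪ Q')' ∩ (P' △ R)))'| = 10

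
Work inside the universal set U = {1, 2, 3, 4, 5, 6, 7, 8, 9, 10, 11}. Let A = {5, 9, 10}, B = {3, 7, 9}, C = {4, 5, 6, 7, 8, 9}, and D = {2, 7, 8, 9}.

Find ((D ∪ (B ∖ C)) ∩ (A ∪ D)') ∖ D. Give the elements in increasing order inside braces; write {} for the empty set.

B ∖ C = {3}
D ∪ (B ∖ C) = {2, 3, 7, 8, 9}
A ∪ D = {2, 5, 7, 8, 9, 10}
(A ∪ D)' = {1, 3, 4, 6, 11}
(D ∪ (B ∖ C)) ∩ (A ∪ D)' = {3}
((D ∪ (B ∖ C)) ∩ (A ∪ D)') ∖ D = {3}

{3}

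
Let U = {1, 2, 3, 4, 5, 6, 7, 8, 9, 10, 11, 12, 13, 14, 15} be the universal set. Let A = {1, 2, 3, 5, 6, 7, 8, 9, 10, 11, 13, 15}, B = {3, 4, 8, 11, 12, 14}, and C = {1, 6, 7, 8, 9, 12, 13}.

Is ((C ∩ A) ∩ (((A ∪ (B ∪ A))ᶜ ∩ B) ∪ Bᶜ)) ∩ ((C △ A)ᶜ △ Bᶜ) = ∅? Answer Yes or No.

C ∩ A = {1, 6, 7, 8, 9, 13}
B ∪ A = {1, 2, 3, 4, 5, 6, 7, 8, 9, 10, 11, 12, 13, 14, 15}
A ∪ (B ∪ A) = {1, 2, 3, 4, 5, 6, 7, 8, 9, 10, 11, 12, 13, 14, 15}
(A ∪ (B ∪ A))ᶜ = {}
(A ∪ (B ∪ A))ᶜ ∩ B = {}
Bᶜ = {1, 2, 5, 6, 7, 9, 10, 13, 15}
((A ∪ (B ∪ A))ᶜ ∩ B) ∪ Bᶜ = {1, 2, 5, 6, 7, 9, 10, 13, 15}
(C ∩ A) ∩ (((A ∪ (B ∪ A))ᶜ ∩ B) ∪ Bᶜ) = {1, 6, 7, 9, 13}
C △ A = {2, 3, 5, 10, 11, 12, 15}
(C △ A)ᶜ = {1, 4, 6, 7, 8, 9, 13, 14}
(C △ A)ᶜ △ Bᶜ = {2, 4, 5, 8, 10, 14, 15}
{1, 6, 7, 9, 13} and {2, 4, 5, 8, 10, 14, 15} share no elements.

Yes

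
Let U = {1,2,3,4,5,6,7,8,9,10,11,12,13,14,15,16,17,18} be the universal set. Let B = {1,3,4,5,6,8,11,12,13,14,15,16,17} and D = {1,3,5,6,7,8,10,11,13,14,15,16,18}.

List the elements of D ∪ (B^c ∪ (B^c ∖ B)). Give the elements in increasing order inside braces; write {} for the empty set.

B^c = {2,7,9,10,18}
B^c ∖ B = {2,7,9,10,18}
B^c ∪ (B^c ∖ B) = {2,7,9,10,18}
D ∪ (B^c ∪ (B^c ∖ B)) = {1,2,3,5,6,7,8,9,10,11,13,14,15,16,18}

{1,2,3,5,6,7,8,9,10,11,13,14,15,16,18}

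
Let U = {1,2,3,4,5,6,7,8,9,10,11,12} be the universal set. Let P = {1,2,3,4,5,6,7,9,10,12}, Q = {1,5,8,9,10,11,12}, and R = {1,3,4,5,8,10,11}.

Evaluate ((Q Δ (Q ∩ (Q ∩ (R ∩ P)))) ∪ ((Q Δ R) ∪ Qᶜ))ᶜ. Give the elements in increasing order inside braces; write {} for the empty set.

R ∩ P = {1,3,4,5,10}
Q ∩ (R ∩ P) = {1,5,10}
Q ∩ (Q ∩ (R ∩ P)) = {1,5,10}
Q Δ (Q ∩ (Q ∩ (R ∩ P))) = {8,9,11,12}
Q Δ R = {3,4,9,12}
Qᶜ = {2,3,4,6,7}
(Q Δ R) ∪ Qᶜ = {2,3,4,6,7,9,12}
(Q Δ (Q ∩ (Q ∩ (R ∩ P)))) ∪ ((Q Δ R) ∪ Qᶜ) = {2,3,4,6,7,8,9,11,12}
((Q Δ (Q ∩ (Q ∩ (R ∩ P)))) ∪ ((Q Δ R) ∪ Qᶜ))ᶜ = {1,5,10}

{1,5,10}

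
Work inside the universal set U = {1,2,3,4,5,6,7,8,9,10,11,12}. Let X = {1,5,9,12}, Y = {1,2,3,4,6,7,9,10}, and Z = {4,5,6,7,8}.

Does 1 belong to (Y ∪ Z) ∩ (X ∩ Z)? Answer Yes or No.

No

1 ∈ Y and 1 ∉ Z, so 1 ∈ Y ∪ Z
1 ∈ X and 1 ∉ Z, so 1 ∉ X ∩ Z
1 ∈ (Y ∪ Z) and 1 ∉ (X ∩ Z), so 1 ∉ (Y ∪ Z) ∩ (X ∩ Z)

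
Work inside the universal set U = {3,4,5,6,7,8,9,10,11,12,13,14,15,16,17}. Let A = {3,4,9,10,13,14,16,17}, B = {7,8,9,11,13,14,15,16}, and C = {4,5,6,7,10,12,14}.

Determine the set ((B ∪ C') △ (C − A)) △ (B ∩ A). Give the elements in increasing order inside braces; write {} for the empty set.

C' = {3,8,9,11,13,15,16,17}
B ∪ C' = {3,7,8,9,11,13,14,15,16,17}
C − A = {5,6,7,12}
(B ∪ C') △ (C − A) = {3,5,6,8,9,11,12,13,14,15,16,17}
B ∩ A = {9,13,14,16}
((B ∪ C') △ (C − A)) △ (B ∩ A) = {3,5,6,8,11,12,15,17}

{3,5,6,8,11,12,15,17}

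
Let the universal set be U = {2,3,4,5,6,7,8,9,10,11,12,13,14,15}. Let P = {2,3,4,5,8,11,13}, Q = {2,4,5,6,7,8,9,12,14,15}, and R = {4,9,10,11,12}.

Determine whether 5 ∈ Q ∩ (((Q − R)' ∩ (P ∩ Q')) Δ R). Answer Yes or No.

No

5 ∈ Q and 5 ∉ R, so 5 ∈ Q − R
5 ∉ (Q − R)' since 5 ∈ (Q − R)
5 ∈ Q, so 5 ∉ Q'
5 ∈ P and 5 ∉ Q', so 5 ∉ P ∩ Q'
5 ∉ (Q − R)' and 5 ∉ (P ∩ Q'), so 5 ∉ (Q − R)' ∩ (P ∩ Q')
5 ∉ ((Q − R)' ∩ (P ∩ Q')) and 5 ∉ R, so 5 ∉ ((Q − R)' ∩ (P ∩ Q')) Δ R
5 ∈ Q and 5 ∉ (((Q − R)' ∩ (P ∩ Q')) Δ R), so 5 ∉ Q ∩ (((Q − R)' ∩ (P ∩ Q')) Δ R)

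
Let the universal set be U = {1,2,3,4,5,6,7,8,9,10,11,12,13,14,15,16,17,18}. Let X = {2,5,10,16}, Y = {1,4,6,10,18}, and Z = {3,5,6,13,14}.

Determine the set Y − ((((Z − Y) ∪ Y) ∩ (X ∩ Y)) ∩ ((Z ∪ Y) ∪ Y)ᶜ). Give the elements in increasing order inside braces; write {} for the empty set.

{1,4,6,10,18}

Z − Y = {3,5,13,14}
(Z − Y) ∪ Y = {1,3,4,5,6,10,13,14,18}
X ∩ Y = {10}
((Z − Y) ∪ Y) ∩ (X ∩ Y) = {10}
Z ∪ Y = {1,3,4,5,6,10,13,14,18}
(Z ∪ Y) ∪ Y = {1,3,4,5,6,10,13,14,18}
((Z ∪ Y) ∪ Y)ᶜ = {2,7,8,9,11,12,15,16,17}
(((Z − Y) ∪ Y) ∩ (X ∩ Y)) ∩ ((Z ∪ Y) ∪ Y)ᶜ = {}
Y − ((((Z − Y) ∪ Y) ∩ (X ∩ Y)) ∩ ((Z ∪ Y) ∪ Y)ᶜ) = {1,4,6,10,18}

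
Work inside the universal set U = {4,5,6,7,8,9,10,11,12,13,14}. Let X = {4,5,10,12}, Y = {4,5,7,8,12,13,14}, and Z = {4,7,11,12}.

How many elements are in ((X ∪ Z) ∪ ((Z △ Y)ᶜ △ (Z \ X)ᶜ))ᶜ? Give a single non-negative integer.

X ∪ Z = {4,5,7,10,11,12}
Z △ Y = {5,8,11,13,14}
(Z △ Y)ᶜ = {4,6,7,9,10,12}
Z \ X = {7,11}
(Z \ X)ᶜ = {4,5,6,8,9,10,12,13,14}
(Z △ Y)ᶜ △ (Z \ X)ᶜ = {5,7,8,13,14}
(X ∪ Z) ∪ ((Z △ Y)ᶜ △ (Z \ X)ᶜ) = {4,5,7,8,10,11,12,13,14}
((X ∪ Z) ∪ ((Z △ Y)ᶜ △ (Z \ X)ᶜ))ᶜ = {6,9}
|((X ∪ Z) ∪ ((Z △ Y)ᶜ △ (Z \ X)ᶜ))ᶜ| = 2

2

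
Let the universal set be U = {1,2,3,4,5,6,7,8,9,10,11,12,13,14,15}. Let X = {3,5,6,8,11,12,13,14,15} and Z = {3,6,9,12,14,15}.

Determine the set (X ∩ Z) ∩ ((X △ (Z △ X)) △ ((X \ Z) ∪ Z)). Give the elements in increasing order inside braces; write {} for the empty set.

X ∩ Z = {3,6,12,14,15}
Z △ X = {5,8,9,11,13}
X △ (Z △ X) = {3,6,9,12,14,15}
X \ Z = {5,8,11,13}
(X \ Z) ∪ Z = {3,5,6,8,9,11,12,13,14,15}
(X △ (Z △ X)) △ ((X \ Z) ∪ Z) = {5,8,11,13}
(X ∩ Z) ∩ ((X △ (Z △ X)) △ ((X \ Z) ∪ Z)) = {}

{}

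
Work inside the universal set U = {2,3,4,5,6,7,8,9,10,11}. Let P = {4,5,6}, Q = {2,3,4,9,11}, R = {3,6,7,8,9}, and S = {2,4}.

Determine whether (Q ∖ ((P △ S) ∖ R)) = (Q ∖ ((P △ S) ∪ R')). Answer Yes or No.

No

P △ S = {2,5,6}
(P △ S) ∖ R = {2,5}
Q ∖ ((P △ S) ∖ R) = {3,4,9,11}
R' = {2,4,5,10,11}
(P △ S) ∪ R' = {2,4,5,6,10,11}
Q ∖ ((P △ S) ∪ R') = {3,9}
4 ∈ Q ∖ ((P △ S) ∖ R) but 4 ∉ Q ∖ ((P △ S) ∪ R'), so they differ.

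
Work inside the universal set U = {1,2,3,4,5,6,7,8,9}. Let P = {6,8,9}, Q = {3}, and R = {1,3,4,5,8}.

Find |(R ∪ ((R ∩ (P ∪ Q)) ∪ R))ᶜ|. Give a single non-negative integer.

4

P ∪ Q = {3,6,8,9}
R ∩ (P ∪ Q) = {3,8}
(R ∩ (P ∪ Q)) ∪ R = {1,3,4,5,8}
R ∪ ((R ∩ (P ∪ Q)) ∪ R) = {1,3,4,5,8}
(R ∪ ((R ∩ (P ∪ Q)) ∪ R))ᶜ = {2,6,7,9}
|(R ∪ ((R ∩ (P ∪ Q)) ∪ R))ᶜ| = 4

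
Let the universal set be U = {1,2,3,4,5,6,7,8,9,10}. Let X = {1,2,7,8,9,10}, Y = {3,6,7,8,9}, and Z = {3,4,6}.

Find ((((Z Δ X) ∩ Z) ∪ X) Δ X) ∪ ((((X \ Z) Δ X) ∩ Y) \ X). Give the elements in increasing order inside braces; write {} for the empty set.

{3,4,6}

Z Δ X = {1,2,3,4,6,7,8,9,10}
(Z Δ X) ∩ Z = {3,4,6}
((Z Δ X) ∩ Z) ∪ X = {1,2,3,4,6,7,8,9,10}
(((Z Δ X) ∩ Z) ∪ X) Δ X = {3,4,6}
X \ Z = {1,2,7,8,9,10}
(X \ Z) Δ X = {}
((X \ Z) Δ X) ∩ Y = {}
(((X \ Z) Δ X) ∩ Y) \ X = {}
((((Z Δ X) ∩ Z) ∪ X) Δ X) ∪ ((((X \ Z) Δ X) ∩ Y) \ X) = {3,4,6}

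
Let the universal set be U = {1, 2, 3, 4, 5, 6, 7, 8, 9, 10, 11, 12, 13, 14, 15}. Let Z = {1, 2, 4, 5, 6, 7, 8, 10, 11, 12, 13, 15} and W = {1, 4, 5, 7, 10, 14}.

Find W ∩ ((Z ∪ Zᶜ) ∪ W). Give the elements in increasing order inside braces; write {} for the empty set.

{1, 4, 5, 7, 10, 14}

Zᶜ = {3, 9, 14}
Z ∪ Zᶜ = {1, 2, 3, 4, 5, 6, 7, 8, 9, 10, 11, 12, 13, 14, 15}
(Z ∪ Zᶜ) ∪ W = {1, 2, 3, 4, 5, 6, 7, 8, 9, 10, 11, 12, 13, 14, 15}
W ∩ ((Z ∪ Zᶜ) ∪ W) = {1, 4, 5, 7, 10, 14}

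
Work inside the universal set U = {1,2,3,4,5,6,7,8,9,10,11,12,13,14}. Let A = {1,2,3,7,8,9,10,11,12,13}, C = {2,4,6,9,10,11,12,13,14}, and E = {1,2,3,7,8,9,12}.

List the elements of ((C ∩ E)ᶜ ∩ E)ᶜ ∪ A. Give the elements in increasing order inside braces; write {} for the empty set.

{1,2,3,4,5,6,7,8,9,10,11,12,13,14}

C ∩ E = {2,9,12}
(C ∩ E)ᶜ = {1,3,4,5,6,7,8,10,11,13,14}
(C ∩ E)ᶜ ∩ E = {1,3,7,8}
((C ∩ E)ᶜ ∩ E)ᶜ = {2,4,5,6,9,10,11,12,13,14}
((C ∩ E)ᶜ ∩ E)ᶜ ∪ A = {1,2,3,4,5,6,7,8,9,10,11,12,13,14}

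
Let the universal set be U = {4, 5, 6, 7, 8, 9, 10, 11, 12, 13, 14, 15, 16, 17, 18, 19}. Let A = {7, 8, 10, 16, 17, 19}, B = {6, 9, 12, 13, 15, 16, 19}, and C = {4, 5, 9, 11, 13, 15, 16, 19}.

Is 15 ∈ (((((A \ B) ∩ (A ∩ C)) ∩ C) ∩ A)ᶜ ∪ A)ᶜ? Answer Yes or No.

15 ∉ A and 15 ∈ B, so 15 ∉ A \ B
15 ∉ A and 15 ∈ C, so 15 ∉ A ∩ C
15 ∉ (A \ B) and 15 ∉ (A ∩ C), so 15 ∉ (A \ B) ∩ (A ∩ C)
15 ∉ ((A \ B) ∩ (A ∩ C)) and 15 ∈ C, so 15 ∉ ((A \ B) ∩ (A ∩ C)) ∩ C
15 ∉ (((A \ B) ∩ (A ∩ C)) ∩ C) and 15 ∉ A, so 15 ∉ (((A \ B) ∩ (A ∩ C)) ∩ C) ∩ A
15 ∈ ((((A \ B) ∩ (A ∩ C)) ∩ C) ∩ A)ᶜ since 15 ∉ ((((A \ B) ∩ (A ∩ C)) ∩ C) ∩ A)
15 ∈ ((((A \ B) ∩ (A ∩ C)) ∩ C) ∩ A)ᶜ and 15 ∉ A, so 15 ∈ ((((A \ B) ∩ (A ∩ C)) ∩ C) ∩ A)ᶜ ∪ A
15 ∉ (((((A \ B) ∩ (A ∩ C)) ∩ C) ∩ A)ᶜ ∪ A)ᶜ since 15 ∈ (((((A \ B) ∩ (A ∩ C)) ∩ C) ∩ A)ᶜ ∪ A)

No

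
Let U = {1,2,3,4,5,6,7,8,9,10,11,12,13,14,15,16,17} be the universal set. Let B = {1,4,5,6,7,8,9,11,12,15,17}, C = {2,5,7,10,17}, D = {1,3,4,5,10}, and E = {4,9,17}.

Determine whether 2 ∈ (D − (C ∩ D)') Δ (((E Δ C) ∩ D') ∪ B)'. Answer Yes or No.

No

2 ∈ C and 2 ∉ D, so 2 ∉ C ∩ D
2 ∈ (C ∩ D)' since 2 ∉ (C ∩ D)
2 ∉ D and 2 ∈ (C ∩ D)', so 2 ∉ D − (C ∩ D)'
2 ∉ E and 2 ∈ C, so 2 ∈ E Δ C
2 ∉ D, so 2 ∈ D'
2 ∈ (E Δ C) and 2 ∈ D', so 2 ∈ (E Δ C) ∩ D'
2 ∈ ((E Δ C) ∩ D') and 2 ∉ B, so 2 ∈ ((E Δ C) ∩ D') ∪ B
2 ∉ (((E Δ C) ∩ D') ∪ B)' since 2 ∈ (((E Δ C) ∩ D') ∪ B)
2 ∉ (D − (C ∩ D)') and 2 ∉ (((E Δ C) ∩ D') ∪ B)', so 2 ∉ (D − (C ∩ D)') Δ (((E Δ C) ∩ D') ∪ B)'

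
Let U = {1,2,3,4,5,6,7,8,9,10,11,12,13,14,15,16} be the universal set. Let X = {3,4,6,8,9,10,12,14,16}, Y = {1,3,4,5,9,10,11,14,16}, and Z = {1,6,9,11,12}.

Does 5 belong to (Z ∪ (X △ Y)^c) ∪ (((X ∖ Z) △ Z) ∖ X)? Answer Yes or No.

5 ∉ X and 5 ∈ Y, so 5 ∈ X △ Y
5 ∉ (X △ Y)^c since 5 ∈ (X △ Y)
5 ∉ Z and 5 ∉ (X △ Y)^c, so 5 ∉ Z ∪ (X △ Y)^c
5 ∉ X and 5 ∉ Z, so 5 ∉ X ∖ Z
5 ∉ (X ∖ Z) and 5 ∉ Z, so 5 ∉ (X ∖ Z) △ Z
5 ∉ ((X ∖ Z) △ Z) and 5 ∉ X, so 5 ∉ ((X ∖ Z) △ Z) ∖ X
5 ∉ (Z ∪ (X △ Y)^c) and 5 ∉ (((X ∖ Z) △ Z) ∖ X), so 5 ∉ (Z ∪ (X △ Y)^c) ∪ (((X ∖ Z) △ Z) ∖ X)

No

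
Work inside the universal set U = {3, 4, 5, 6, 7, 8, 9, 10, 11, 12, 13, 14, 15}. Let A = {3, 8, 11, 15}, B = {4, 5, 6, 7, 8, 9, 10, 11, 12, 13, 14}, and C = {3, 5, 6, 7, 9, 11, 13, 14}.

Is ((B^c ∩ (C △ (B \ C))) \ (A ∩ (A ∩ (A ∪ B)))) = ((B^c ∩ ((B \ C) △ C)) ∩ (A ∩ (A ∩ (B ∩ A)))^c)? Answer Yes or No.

No

B^c = {3, 15}
B \ C = {4, 8, 10, 12}
C △ (B \ C) = {3, 4, 5, 6, 7, 8, 9, 10, 11, 12, 13, 14}
B^c ∩ (C △ (B \ C)) = {3}
A ∪ B = {3, 4, 5, 6, 7, 8, 9, 10, 11, 12, 13, 14, 15}
A ∩ (A ∪ B) = {3, 8, 11, 15}
A ∩ (A ∩ (A ∪ B)) = {3, 8, 11, 15}
(B^c ∩ (C △ (B \ C))) \ (A ∩ (A ∩ (A ∪ B))) = {}
(B \ C) △ C = {3, 4, 5, 6, 7, 8, 9, 10, 11, 12, 13, 14}
B^c ∩ ((B \ C) △ C) = {3}
B ∩ A = {8, 11}
A ∩ (B ∩ A) = {8, 11}
A ∩ (A ∩ (B ∩ A)) = {8, 11}
(A ∩ (A ∩ (B ∩ A)))^c = {3, 4, 5, 6, 7, 9, 10, 12, 13, 14, 15}
(B^c ∩ ((B \ C) △ C)) ∩ (A ∩ (A ∩ (B ∩ A)))^c = {3}
3 ∈ (B^c ∩ ((B \ C) △ C)) ∩ (A ∩ (A ∩ (B ∩ A)))^c but 3 ∉ (B^c ∩ (C △ (B \ C))) \ (A ∩ (A ∩ (A ∪ B))), so they differ.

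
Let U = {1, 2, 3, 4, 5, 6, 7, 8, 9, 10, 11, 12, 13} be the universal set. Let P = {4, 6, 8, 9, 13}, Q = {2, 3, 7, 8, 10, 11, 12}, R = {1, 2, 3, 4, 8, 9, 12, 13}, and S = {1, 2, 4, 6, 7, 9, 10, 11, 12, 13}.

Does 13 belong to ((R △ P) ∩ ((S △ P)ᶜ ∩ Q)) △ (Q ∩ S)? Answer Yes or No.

13 ∈ R and 13 ∈ P, so 13 ∉ R △ P
13 ∈ S and 13 ∈ P, so 13 ∉ S △ P
13 ∈ (S △ P)ᶜ since 13 ∉ (S △ P)
13 ∈ (S △ P)ᶜ and 13 ∉ Q, so 13 ∉ (S △ P)ᶜ ∩ Q
13 ∉ (R △ P) and 13 ∉ ((S △ P)ᶜ ∩ Q), so 13 ∉ (R △ P) ∩ ((S △ P)ᶜ ∩ Q)
13 ∉ Q and 13 ∈ S, so 13 ∉ Q ∩ S
13 ∉ ((R △ P) ∩ ((S △ P)ᶜ ∩ Q)) and 13 ∉ (Q ∩ S), so 13 ∉ ((R △ P) ∩ ((S △ P)ᶜ ∩ Q)) △ (Q ∩ S)

No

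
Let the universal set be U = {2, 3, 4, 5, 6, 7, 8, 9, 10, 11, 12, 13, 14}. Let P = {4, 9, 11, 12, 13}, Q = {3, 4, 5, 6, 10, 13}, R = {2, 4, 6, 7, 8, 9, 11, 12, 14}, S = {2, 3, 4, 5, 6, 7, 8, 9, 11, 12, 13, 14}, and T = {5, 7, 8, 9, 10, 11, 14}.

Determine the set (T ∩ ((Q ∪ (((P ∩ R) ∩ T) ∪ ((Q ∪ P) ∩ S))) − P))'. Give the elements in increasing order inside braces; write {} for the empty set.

{2, 3, 4, 6, 7, 8, 9, 11, 12, 13, 14}

P ∩ R = {4, 9, 11, 12}
(P ∩ R) ∩ T = {9, 11}
Q ∪ P = {3, 4, 5, 6, 9, 10, 11, 12, 13}
(Q ∪ P) ∩ S = {3, 4, 5, 6, 9, 11, 12, 13}
((P ∩ R) ∩ T) ∪ ((Q ∪ P) ∩ S) = {3, 4, 5, 6, 9, 11, 12, 13}
Q ∪ (((P ∩ R) ∩ T) ∪ ((Q ∪ P) ∩ S)) = {3, 4, 5, 6, 9, 10, 11, 12, 13}
(Q ∪ (((P ∩ R) ∩ T) ∪ ((Q ∪ P) ∩ S))) − P = {3, 5, 6, 10}
T ∩ ((Q ∪ (((P ∩ R) ∩ T) ∪ ((Q ∪ P) ∩ S))) − P) = {5, 10}
(T ∩ ((Q ∪ (((P ∩ R) ∩ T) ∪ ((Q ∪ P) ∩ S))) − P))' = {2, 3, 4, 6, 7, 8, 9, 11, 12, 13, 14}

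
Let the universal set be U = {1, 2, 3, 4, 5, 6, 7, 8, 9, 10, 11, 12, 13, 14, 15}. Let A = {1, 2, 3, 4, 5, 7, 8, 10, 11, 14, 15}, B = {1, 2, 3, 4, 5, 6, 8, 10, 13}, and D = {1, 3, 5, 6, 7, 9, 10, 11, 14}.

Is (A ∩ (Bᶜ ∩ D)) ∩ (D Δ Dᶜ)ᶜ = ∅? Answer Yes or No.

Bᶜ = {7, 9, 11, 12, 14, 15}
Bᶜ ∩ D = {7, 9, 11, 14}
A ∩ (Bᶜ ∩ D) = {7, 11, 14}
Dᶜ = {2, 4, 8, 12, 13, 15}
D Δ Dᶜ = {1, 2, 3, 4, 5, 6, 7, 8, 9, 10, 11, 12, 13, 14, 15}
(D Δ Dᶜ)ᶜ = {}
{7, 11, 14} and {} share no elements.

Yes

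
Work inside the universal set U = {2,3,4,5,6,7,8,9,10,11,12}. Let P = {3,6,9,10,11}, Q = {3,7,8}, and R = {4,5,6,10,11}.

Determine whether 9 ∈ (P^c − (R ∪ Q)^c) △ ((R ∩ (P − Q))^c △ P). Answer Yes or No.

No

9 ∈ P, so 9 ∉ P^c
9 ∉ R and 9 ∉ Q, so 9 ∉ R ∪ Q
9 ∈ (R ∪ Q)^c since 9 ∉ (R ∪ Q)
9 ∉ P^c and 9 ∈ (R ∪ Q)^c, so 9 ∉ P^c − (R ∪ Q)^c
9 ∈ P and 9 ∉ Q, so 9 ∈ P − Q
9 ∉ R and 9 ∈ (P − Q), so 9 ∉ R ∩ (P − Q)
9 ∈ (R ∩ (P − Q))^c since 9 ∉ (R ∩ (P − Q))
9 ∈ (R ∩ (P − Q))^c and 9 ∈ P, so 9 ∉ (R ∩ (P − Q))^c △ P
9 ∉ (P^c − (R ∪ Q)^c) and 9 ∉ ((R ∩ (P − Q))^c △ P), so 9 ∉ (P^c − (R ∪ Q)^c) △ ((R ∩ (P − Q))^c △ P)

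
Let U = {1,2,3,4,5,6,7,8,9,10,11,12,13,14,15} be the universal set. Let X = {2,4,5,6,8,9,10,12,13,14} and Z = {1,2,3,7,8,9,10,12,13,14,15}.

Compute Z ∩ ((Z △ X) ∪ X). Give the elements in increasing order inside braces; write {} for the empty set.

Z △ X = {1,3,4,5,6,7,15}
(Z △ X) ∪ X = {1,2,3,4,5,6,7,8,9,10,12,13,14,15}
Z ∩ ((Z △ X) ∪ X) = {1,2,3,7,8,9,10,12,13,14,15}

{1,2,3,7,8,9,10,12,13,14,15}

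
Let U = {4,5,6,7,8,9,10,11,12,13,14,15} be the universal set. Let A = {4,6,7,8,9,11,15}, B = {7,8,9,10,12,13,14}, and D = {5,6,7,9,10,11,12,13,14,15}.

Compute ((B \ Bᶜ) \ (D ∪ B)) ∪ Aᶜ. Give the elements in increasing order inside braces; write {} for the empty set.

{5,10,12,13,14}

Bᶜ = {4,5,6,11,15}
B \ Bᶜ = {7,8,9,10,12,13,14}
D ∪ B = {5,6,7,8,9,10,11,12,13,14,15}
(B \ Bᶜ) \ (D ∪ B) = {}
Aᶜ = {5,10,12,13,14}
((B \ Bᶜ) \ (D ∪ B)) ∪ Aᶜ = {5,10,12,13,14}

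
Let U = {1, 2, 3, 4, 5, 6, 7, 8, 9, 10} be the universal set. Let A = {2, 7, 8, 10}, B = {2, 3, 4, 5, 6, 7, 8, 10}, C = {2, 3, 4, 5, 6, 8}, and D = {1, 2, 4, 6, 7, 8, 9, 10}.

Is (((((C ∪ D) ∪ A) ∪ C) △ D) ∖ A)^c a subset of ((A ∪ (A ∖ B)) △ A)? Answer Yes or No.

No

C ∪ D = {1, 2, 3, 4, 5, 6, 7, 8, 9, 10}
(C ∪ D) ∪ A = {1, 2, 3, 4, 5, 6, 7, 8, 9, 10}
((C ∪ D) ∪ A) ∪ C = {1, 2, 3, 4, 5, 6, 7, 8, 9, 10}
(((C ∪ D) ∪ A) ∪ C) △ D = {3, 5}
((((C ∪ D) ∪ A) ∪ C) △ D) ∖ A = {3, 5}
(((((C ∪ D) ∪ A) ∪ C) △ D) ∖ A)^c = {1, 2, 4, 6, 7, 8, 9, 10}
A ∖ B = {}
A ∪ (A ∖ B) = {2, 7, 8, 10}
(A ∪ (A ∖ B)) △ A = {}
1 ∈ (((((C ∪ D) ∪ A) ∪ C) △ D) ∖ A)^c but 1 ∉ (A ∪ (A ∖ B)) △ A, so the inclusion fails.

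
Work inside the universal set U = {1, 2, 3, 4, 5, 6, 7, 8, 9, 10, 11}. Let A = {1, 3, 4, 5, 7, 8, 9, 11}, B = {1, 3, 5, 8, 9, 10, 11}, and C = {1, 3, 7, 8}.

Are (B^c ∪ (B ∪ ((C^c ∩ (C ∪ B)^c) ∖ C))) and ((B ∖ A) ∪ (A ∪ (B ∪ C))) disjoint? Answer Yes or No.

B^c = {2, 4, 6, 7}
C^c = {2, 4, 5, 6, 9, 10, 11}
C ∪ B = {1, 3, 5, 7, 8, 9, 10, 11}
(C ∪ B)^c = {2, 4, 6}
C^c ∩ (C ∪ B)^c = {2, 4, 6}
(C^c ∩ (C ∪ B)^c) ∖ C = {2, 4, 6}
B ∪ ((C^c ∩ (C ∪ B)^c) ∖ C) = {1, 2, 3, 4, 5, 6, 8, 9, 10, 11}
B^c ∪ (B ∪ ((C^c ∩ (C ∪ B)^c) ∖ C)) = {1, 2, 3, 4, 5, 6, 7, 8, 9, 10, 11}
B ∖ A = {10}
B ∪ C = {1, 3, 5, 7, 8, 9, 10, 11}
A ∪ (B ∪ C) = {1, 3, 4, 5, 7, 8, 9, 10, 11}
(B ∖ A) ∪ (A ∪ (B ∪ C)) = {1, 3, 4, 5, 7, 8, 9, 10, 11}
1 lies in both, so they are not disjoint.

No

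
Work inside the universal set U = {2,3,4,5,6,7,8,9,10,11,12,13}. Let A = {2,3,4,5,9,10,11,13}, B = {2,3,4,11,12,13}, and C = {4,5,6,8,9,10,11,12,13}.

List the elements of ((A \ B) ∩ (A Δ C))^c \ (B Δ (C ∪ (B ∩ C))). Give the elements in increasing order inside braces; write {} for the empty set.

{4,7,11,12,13}

A \ B = {5,9,10}
A Δ C = {2,3,6,8,12}
(A \ B) ∩ (A Δ C) = {}
((A \ B) ∩ (A Δ C))^c = {2,3,4,5,6,7,8,9,10,11,12,13}
B ∩ C = {4,11,12,13}
C ∪ (B ∩ C) = {4,5,6,8,9,10,11,12,13}
B Δ (C ∪ (B ∩ C)) = {2,3,5,6,8,9,10}
((A \ B) ∩ (A Δ C))^c \ (B Δ (C ∪ (B ∩ C))) = {4,7,11,12,13}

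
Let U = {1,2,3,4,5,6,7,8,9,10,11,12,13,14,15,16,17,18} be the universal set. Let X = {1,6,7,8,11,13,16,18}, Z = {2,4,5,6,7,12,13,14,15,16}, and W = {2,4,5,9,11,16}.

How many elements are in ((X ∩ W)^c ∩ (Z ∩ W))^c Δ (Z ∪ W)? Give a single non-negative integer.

X ∩ W = {11,16}
(X ∩ W)^c = {1,2,3,4,5,6,7,8,9,10,12,13,14,15,17,18}
Z ∩ W = {2,4,5,16}
(X ∩ W)^c ∩ (Z ∩ W) = {2,4,5}
((X ∩ W)^c ∩ (Z ∩ W))^c = {1,3,6,7,8,9,10,11,12,13,14,15,16,17,18}
Z ∪ W = {2,4,5,6,7,9,11,12,13,14,15,16}
((X ∩ W)^c ∩ (Z ∩ W))^c Δ (Z ∪ W) = {1,2,3,4,5,8,10,17,18}
|((X ∩ W)^c ∩ (Z ∩ W))^c Δ (Z ∪ W)| = 9

9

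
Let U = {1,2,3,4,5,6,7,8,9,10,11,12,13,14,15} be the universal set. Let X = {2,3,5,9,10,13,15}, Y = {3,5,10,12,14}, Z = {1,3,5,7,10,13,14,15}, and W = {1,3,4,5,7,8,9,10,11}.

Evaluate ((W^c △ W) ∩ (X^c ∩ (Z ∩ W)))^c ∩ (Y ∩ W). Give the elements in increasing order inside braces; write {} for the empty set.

{3,5,10}

W^c = {2,6,12,13,14,15}
W^c △ W = {1,2,3,4,5,6,7,8,9,10,11,12,13,14,15}
X^c = {1,4,6,7,8,11,12,14}
Z ∩ W = {1,3,5,7,10}
X^c ∩ (Z ∩ W) = {1,7}
(W^c △ W) ∩ (X^c ∩ (Z ∩ W)) = {1,7}
((W^c △ W) ∩ (X^c ∩ (Z ∩ W)))^c = {2,3,4,5,6,8,9,10,11,12,13,14,15}
Y ∩ W = {3,5,10}
((W^c △ W) ∩ (X^c ∩ (Z ∩ W)))^c ∩ (Y ∩ W) = {3,5,10}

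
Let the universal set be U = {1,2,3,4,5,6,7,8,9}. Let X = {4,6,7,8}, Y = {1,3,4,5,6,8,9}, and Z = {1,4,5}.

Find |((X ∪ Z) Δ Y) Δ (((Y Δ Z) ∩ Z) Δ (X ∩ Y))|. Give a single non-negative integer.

6

X ∪ Z = {1,4,5,6,7,8}
(X ∪ Z) Δ Y = {3,7,9}
Y Δ Z = {3,6,8,9}
(Y Δ Z) ∩ Z = {}
X ∩ Y = {4,6,8}
((Y Δ Z) ∩ Z) Δ (X ∩ Y) = {4,6,8}
((X ∪ Z) Δ Y) Δ (((Y Δ Z) ∩ Z) Δ (X ∩ Y)) = {3,4,6,7,8,9}
|((X ∪ Z) Δ Y) Δ (((Y Δ Z) ∩ Z) Δ (X ∩ Y))| = 6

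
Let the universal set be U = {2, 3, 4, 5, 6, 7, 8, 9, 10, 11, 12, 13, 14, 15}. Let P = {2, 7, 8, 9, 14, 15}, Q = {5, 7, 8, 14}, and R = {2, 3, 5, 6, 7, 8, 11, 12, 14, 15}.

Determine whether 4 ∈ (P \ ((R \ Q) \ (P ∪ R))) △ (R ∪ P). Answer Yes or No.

4 ∉ R and 4 ∉ Q, so 4 ∉ R \ Q
4 ∉ P and 4 ∉ R, so 4 ∉ P ∪ R
4 ∉ (R \ Q) and 4 ∉ (P ∪ R), so 4 ∉ (R \ Q) \ (P ∪ R)
4 ∉ P and 4 ∉ ((R \ Q) \ (P ∪ R)), so 4 ∉ P \ ((R \ Q) \ (P ∪ R))
4 ∉ R and 4 ∉ P, so 4 ∉ R ∪ P
4 ∉ (P \ ((R \ Q) \ (P ∪ R))) and 4 ∉ (R ∪ P), so 4 ∉ (P \ ((R \ Q) \ (P ∪ R))) △ (R ∪ P)

No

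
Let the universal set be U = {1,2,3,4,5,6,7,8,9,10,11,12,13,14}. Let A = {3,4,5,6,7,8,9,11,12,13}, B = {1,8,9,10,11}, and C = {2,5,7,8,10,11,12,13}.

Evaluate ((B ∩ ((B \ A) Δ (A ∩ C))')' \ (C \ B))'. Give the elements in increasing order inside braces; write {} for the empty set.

{2,5,7,9,12,13}

B \ A = {1,10}
A ∩ C = {5,7,8,11,12,13}
(B \ A) Δ (A ∩ C) = {1,5,7,8,10,11,12,13}
((B \ A) Δ (A ∩ C))' = {2,3,4,6,9,14}
B ∩ ((B \ A) Δ (A ∩ C))' = {9}
(B ∩ ((B \ A) Δ (A ∩ C))')' = {1,2,3,4,5,6,7,8,10,11,12,13,14}
C \ B = {2,5,7,12,13}
(B ∩ ((B \ A) Δ (A ∩ C))')' \ (C \ B) = {1,3,4,6,8,10,11,14}
((B ∩ ((B \ A) Δ (A ∩ C))')' \ (C \ B))' = {2,5,7,9,12,13}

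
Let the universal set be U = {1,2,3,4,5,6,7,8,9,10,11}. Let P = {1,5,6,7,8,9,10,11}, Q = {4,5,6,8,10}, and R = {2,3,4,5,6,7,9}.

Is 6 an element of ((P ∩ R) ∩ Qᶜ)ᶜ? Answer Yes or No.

6 ∈ P and 6 ∈ R, so 6 ∈ P ∩ R
6 ∈ Q, so 6 ∉ Qᶜ
6 ∈ (P ∩ R) and 6 ∉ Qᶜ, so 6 ∉ (P ∩ R) ∩ Qᶜ
6 ∈ ((P ∩ R) ∩ Qᶜ)ᶜ since 6 ∉ ((P ∩ R) ∩ Qᶜ)

Yes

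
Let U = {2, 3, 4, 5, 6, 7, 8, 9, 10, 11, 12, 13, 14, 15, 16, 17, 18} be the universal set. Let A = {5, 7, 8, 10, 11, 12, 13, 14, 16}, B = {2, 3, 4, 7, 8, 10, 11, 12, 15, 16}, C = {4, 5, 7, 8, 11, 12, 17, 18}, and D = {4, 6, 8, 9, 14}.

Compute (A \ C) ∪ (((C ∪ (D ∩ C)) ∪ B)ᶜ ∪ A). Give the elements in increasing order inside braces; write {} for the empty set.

A \ C = {10, 13, 14, 16}
D ∩ C = {4, 8}
C ∪ (D ∩ C) = {4, 5, 7, 8, 11, 12, 17, 18}
(C ∪ (D ∩ C)) ∪ B = {2, 3, 4, 5, 7, 8, 10, 11, 12, 15, 16, 17, 18}
((C ∪ (D ∩ C)) ∪ B)ᶜ = {6, 9, 13, 14}
((C ∪ (D ∩ C)) ∪ B)ᶜ ∪ A = {5, 6, 7, 8, 9, 10, 11, 12, 13, 14, 16}
(A \ C) ∪ (((C ∪ (D ∩ C)) ∪ B)ᶜ ∪ A) = {5, 6, 7, 8, 9, 10, 11, 12, 13, 14, 16}

{5, 6, 7, 8, 9, 10, 11, 12, 13, 14, 16}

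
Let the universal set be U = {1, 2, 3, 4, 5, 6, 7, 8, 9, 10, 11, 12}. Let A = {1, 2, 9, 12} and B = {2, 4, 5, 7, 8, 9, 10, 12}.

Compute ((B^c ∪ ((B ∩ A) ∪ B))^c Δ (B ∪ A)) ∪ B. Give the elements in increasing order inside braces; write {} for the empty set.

B^c = {1, 3, 6, 11}
B ∩ A = {2, 9, 12}
(B ∩ A) ∪ B = {2, 4, 5, 7, 8, 9, 10, 12}
B^c ∪ ((B ∩ A) ∪ B) = {1, 2, 3, 4, 5, 6, 7, 8, 9, 10, 11, 12}
(B^c ∪ ((B ∩ A) ∪ B))^c = {}
B ∪ A = {1, 2, 4, 5, 7, 8, 9, 10, 12}
(B^c ∪ ((B ∩ A) ∪ B))^c Δ (B ∪ A) = {1, 2, 4, 5, 7, 8, 9, 10, 12}
((B^c ∪ ((B ∩ A) ∪ B))^c Δ (B ∪ A)) ∪ B = {1, 2, 4, 5, 7, 8, 9, 10, 12}

{1, 2, 4, 5, 7, 8, 9, 10, 12}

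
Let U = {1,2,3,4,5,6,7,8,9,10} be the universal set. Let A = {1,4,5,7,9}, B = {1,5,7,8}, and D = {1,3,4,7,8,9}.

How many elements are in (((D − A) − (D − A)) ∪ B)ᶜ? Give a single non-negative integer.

6

D − A = {3,8}
(D − A) − (D − A) = {}
((D − A) − (D − A)) ∪ B = {1,5,7,8}
(((D − A) − (D − A)) ∪ B)ᶜ = {2,3,4,6,9,10}
|(((D − A) − (D − A)) ∪ B)ᶜ| = 6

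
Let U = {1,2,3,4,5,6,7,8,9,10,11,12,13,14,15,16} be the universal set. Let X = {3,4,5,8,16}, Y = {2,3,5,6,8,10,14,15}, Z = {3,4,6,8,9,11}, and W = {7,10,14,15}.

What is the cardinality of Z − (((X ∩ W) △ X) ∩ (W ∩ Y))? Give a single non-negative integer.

6

X ∩ W = {}
(X ∩ W) △ X = {3,4,5,8,16}
W ∩ Y = {10,14,15}
((X ∩ W) △ X) ∩ (W ∩ Y) = {}
Z − (((X ∩ W) △ X) ∩ (W ∩ Y)) = {3,4,6,8,9,11}
|Z − (((X ∩ W) △ X) ∩ (W ∩ Y))| = 6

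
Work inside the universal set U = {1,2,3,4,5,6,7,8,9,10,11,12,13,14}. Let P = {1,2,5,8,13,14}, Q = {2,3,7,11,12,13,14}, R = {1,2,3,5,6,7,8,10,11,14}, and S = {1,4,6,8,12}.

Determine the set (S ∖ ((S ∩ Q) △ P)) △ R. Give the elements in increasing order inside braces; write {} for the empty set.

S ∩ Q = {12}
(S ∩ Q) △ P = {1,2,5,8,12,13,14}
S ∖ ((S ∩ Q) △ P) = {4,6}
(S ∖ ((S ∩ Q) △ P)) △ R = {1,2,3,4,5,7,8,10,11,14}

{1,2,3,4,5,7,8,10,11,14}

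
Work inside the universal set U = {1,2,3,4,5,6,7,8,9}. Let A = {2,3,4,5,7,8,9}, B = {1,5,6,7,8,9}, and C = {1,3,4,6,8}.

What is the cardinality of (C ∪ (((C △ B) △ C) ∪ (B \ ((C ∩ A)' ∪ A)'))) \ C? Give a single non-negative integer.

3

C △ B = {3,4,5,7,9}
(C △ B) △ C = {1,5,6,7,8,9}
C ∩ A = {3,4,8}
(C ∩ A)' = {1,2,5,6,7,9}
(C ∩ A)' ∪ A = {1,2,3,4,5,6,7,8,9}
((C ∩ A)' ∪ A)' = {}
B \ ((C ∩ A)' ∪ A)' = {1,5,6,7,8,9}
((C △ B) △ C) ∪ (B \ ((C ∩ A)' ∪ A)') = {1,5,6,7,8,9}
C ∪ (((C △ B) △ C) ∪ (B \ ((C ∩ A)' ∪ A)')) = {1,3,4,5,6,7,8,9}
(C ∪ (((C △ B) △ C) ∪ (B \ ((C ∩ A)' ∪ A)'))) \ C = {5,7,9}
|(C ∪ (((C △ B) △ C) ∪ (B \ ((C ∩ A)' ∪ A)'))) \ C| = 3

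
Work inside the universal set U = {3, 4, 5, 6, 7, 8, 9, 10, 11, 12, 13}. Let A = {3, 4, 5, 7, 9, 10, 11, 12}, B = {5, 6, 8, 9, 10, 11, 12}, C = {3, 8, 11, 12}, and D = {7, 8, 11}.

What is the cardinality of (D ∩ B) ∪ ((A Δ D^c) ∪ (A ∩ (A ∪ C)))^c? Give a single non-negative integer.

D ∩ B = {8, 11}
D^c = {3, 4, 5, 6, 9, 10, 12, 13}
A Δ D^c = {6, 7, 11, 13}
A ∪ C = {3, 4, 5, 7, 8, 9, 10, 11, 12}
A ∩ (A ∪ C) = {3, 4, 5, 7, 9, 10, 11, 12}
(A Δ D^c) ∪ (A ∩ (A ∪ C)) = {3, 4, 5, 6, 7, 9, 10, 11, 12, 13}
((A Δ D^c) ∪ (A ∩ (A ∪ C)))^c = {8}
(D ∩ B) ∪ ((A Δ D^c) ∪ (A ∩ (A ∪ C)))^c = {8, 11}
|(D ∩ B) ∪ ((A Δ D^c) ∪ (A ∩ (A ∪ C)))^c| = 2

2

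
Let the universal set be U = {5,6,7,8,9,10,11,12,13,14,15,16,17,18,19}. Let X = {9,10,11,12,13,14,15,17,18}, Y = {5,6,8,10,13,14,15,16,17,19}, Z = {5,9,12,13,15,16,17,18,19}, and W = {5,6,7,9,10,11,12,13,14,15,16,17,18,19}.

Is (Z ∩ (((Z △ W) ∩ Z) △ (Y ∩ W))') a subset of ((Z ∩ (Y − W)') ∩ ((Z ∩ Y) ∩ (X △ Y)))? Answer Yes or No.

No

Z △ W = {6,7,10,11,14}
(Z △ W) ∩ Z = {}
Y ∩ W = {5,6,10,13,14,15,16,17,19}
((Z △ W) ∩ Z) △ (Y ∩ W) = {5,6,10,13,14,15,16,17,19}
(((Z △ W) ∩ Z) △ (Y ∩ W))' = {7,8,9,11,12,18}
Z ∩ (((Z △ W) ∩ Z) △ (Y ∩ W))' = {9,12,18}
Y − W = {8}
(Y − W)' = {5,6,7,9,10,11,12,13,14,15,16,17,18,19}
Z ∩ (Y − W)' = {5,9,12,13,15,16,17,18,19}
Z ∩ Y = {5,13,15,16,17,19}
X △ Y = {5,6,8,9,11,12,16,18,19}
(Z ∩ Y) ∩ (X △ Y) = {5,16,19}
(Z ∩ (Y − W)') ∩ ((Z ∩ Y) ∩ (X △ Y)) = {5,16,19}
9 ∈ Z ∩ (((Z △ W) ∩ Z) △ (Y ∩ W))' but 9 ∉ (Z ∩ (Y − W)') ∩ ((Z ∩ Y) ∩ (X △ Y)), so the inclusion fails.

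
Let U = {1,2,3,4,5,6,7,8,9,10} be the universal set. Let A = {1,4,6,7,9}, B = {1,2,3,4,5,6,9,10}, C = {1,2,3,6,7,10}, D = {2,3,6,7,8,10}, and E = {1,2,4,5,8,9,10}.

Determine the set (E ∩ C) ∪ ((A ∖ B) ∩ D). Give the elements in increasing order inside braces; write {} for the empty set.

{1,2,7,10}

E ∩ C = {1,2,10}
A ∖ B = {7}
(A ∖ B) ∩ D = {7}
(E ∩ C) ∪ ((A ∖ B) ∩ D) = {1,2,7,10}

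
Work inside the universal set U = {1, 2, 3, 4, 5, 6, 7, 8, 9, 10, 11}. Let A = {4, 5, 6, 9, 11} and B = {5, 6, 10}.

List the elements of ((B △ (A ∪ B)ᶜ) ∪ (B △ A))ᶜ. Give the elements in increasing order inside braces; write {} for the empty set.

A ∪ B = {4, 5, 6, 9, 10, 11}
(A ∪ B)ᶜ = {1, 2, 3, 7, 8}
B △ (A ∪ B)ᶜ = {1, 2, 3, 5, 6, 7, 8, 10}
B △ A = {4, 9, 10, 11}
(B △ (A ∪ B)ᶜ) ∪ (B △ A) = {1, 2, 3, 4, 5, 6, 7, 8, 9, 10, 11}
((B △ (A ∪ B)ᶜ) ∪ (B △ A))ᶜ = {}

{}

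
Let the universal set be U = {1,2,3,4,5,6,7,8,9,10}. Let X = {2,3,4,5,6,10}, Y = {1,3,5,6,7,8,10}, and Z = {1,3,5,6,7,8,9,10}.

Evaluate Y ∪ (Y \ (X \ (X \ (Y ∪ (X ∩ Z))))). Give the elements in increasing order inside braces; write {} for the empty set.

X ∩ Z = {3,5,6,10}
Y ∪ (X ∩ Z) = {1,3,5,6,7,8,10}
X \ (Y ∪ (X ∩ Z)) = {2,4}
X \ (X \ (Y ∪ (X ∩ Z))) = {3,5,6,10}
Y \ (X \ (X \ (Y ∪ (X ∩ Z)))) = {1,7,8}
Y ∪ (Y \ (X \ (X \ (Y ∪ (X ∩ Z))))) = {1,3,5,6,7,8,10}

{1,3,5,6,7,8,10}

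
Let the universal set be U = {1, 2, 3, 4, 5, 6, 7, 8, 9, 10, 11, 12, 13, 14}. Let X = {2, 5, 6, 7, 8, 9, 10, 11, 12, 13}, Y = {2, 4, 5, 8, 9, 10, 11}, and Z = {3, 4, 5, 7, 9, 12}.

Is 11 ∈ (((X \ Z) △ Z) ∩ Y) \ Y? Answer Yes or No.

11 ∈ X and 11 ∉ Z, so 11 ∈ X \ Z
11 ∈ (X \ Z) and 11 ∉ Z, so 11 ∈ (X \ Z) △ Z
11 ∈ ((X \ Z) △ Z) and 11 ∈ Y, so 11 ∈ ((X \ Z) △ Z) ∩ Y
11 ∈ (((X \ Z) △ Z) ∩ Y) and 11 ∈ Y, so 11 ∉ (((X \ Z) △ Z) ∩ Y) \ Y

No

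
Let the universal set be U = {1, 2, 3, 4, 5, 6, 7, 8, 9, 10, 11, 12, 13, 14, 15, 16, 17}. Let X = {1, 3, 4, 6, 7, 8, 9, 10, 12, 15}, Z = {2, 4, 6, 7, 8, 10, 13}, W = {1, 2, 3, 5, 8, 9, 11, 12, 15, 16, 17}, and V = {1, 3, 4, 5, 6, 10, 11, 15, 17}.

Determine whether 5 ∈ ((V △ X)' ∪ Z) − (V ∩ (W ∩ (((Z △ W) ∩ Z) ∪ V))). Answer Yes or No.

No

5 ∈ V and 5 ∉ X, so 5 ∈ V △ X
5 ∉ (V △ X)' since 5 ∈ (V △ X)
5 ∉ (V △ X)' and 5 ∉ Z, so 5 ∉ (V △ X)' ∪ Z
5 ∉ Z and 5 ∈ W, so 5 ∈ Z △ W
5 ∈ (Z △ W) and 5 ∉ Z, so 5 ∉ (Z △ W) ∩ Z
5 ∉ ((Z △ W) ∩ Z) and 5 ∈ V, so 5 ∈ ((Z △ W) ∩ Z) ∪ V
5 ∈ W and 5 ∈ (((Z △ W) ∩ Z) ∪ V), so 5 ∈ W ∩ (((Z △ W) ∩ Z) ∪ V)
5 ∈ V and 5 ∈ (W ∩ (((Z △ W) ∩ Z) ∪ V)), so 5 ∈ V ∩ (W ∩ (((Z △ W) ∩ Z) ∪ V))
5 ∉ ((V △ X)' ∪ Z) and 5 ∈ (V ∩ (W ∩ (((Z △ W) ∩ Z) ∪ V))), so 5 ∉ ((V △ X)' ∪ Z) − (V ∩ (W ∩ (((Z △ W) ∩ Z) ∪ V)))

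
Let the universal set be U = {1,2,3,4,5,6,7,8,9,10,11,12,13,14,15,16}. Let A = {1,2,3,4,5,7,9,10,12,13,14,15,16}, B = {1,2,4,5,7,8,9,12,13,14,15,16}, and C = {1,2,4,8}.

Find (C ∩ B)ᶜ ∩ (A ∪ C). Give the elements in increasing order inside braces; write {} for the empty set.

{3,5,7,9,10,12,13,14,15,16}

C ∩ B = {1,2,4,8}
(C ∩ B)ᶜ = {3,5,6,7,9,10,11,12,13,14,15,16}
A ∪ C = {1,2,3,4,5,7,8,9,10,12,13,14,15,16}
(C ∩ B)ᶜ ∩ (A ∪ C) = {3,5,7,9,10,12,13,14,15,16}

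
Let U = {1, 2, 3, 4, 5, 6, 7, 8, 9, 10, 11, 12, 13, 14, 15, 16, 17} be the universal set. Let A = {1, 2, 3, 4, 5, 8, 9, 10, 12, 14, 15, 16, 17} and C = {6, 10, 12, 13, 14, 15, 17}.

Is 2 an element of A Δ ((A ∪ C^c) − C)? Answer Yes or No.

No

2 ∉ C, so 2 ∈ C^c
2 ∈ A and 2 ∈ C^c, so 2 ∈ A ∪ C^c
2 ∈ (A ∪ C^c) and 2 ∉ C, so 2 ∈ (A ∪ C^c) − C
2 ∈ A and 2 ∈ ((A ∪ C^c) − C), so 2 ∉ A Δ ((A ∪ C^c) − C)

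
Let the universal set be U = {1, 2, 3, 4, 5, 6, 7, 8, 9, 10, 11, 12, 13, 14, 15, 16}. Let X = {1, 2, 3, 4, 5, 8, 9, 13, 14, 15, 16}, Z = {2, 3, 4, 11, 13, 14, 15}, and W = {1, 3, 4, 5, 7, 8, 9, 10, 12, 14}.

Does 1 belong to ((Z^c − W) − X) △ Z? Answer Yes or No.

No

1 ∉ Z, so 1 ∈ Z^c
1 ∈ Z^c and 1 ∈ W, so 1 ∉ Z^c − W
1 ∉ (Z^c − W) and 1 ∈ X, so 1 ∉ (Z^c − W) − X
1 ∉ ((Z^c − W) − X) and 1 ∉ Z, so 1 ∉ ((Z^c − W) − X) △ Z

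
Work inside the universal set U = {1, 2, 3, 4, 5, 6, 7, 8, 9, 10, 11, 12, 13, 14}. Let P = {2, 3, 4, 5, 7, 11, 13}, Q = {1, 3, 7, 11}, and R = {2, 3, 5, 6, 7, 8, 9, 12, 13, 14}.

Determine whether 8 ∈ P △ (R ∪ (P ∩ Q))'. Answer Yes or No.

8 ∉ P and 8 ∉ Q, so 8 ∉ P ∩ Q
8 ∈ R and 8 ∉ (P ∩ Q), so 8 ∈ R ∪ (P ∩ Q)
8 ∉ (R ∪ (P ∩ Q))' since 8 ∈ (R ∪ (P ∩ Q))
8 ∉ P and 8 ∉ (R ∪ (P ∩ Q))', so 8 ∉ P △ (R ∪ (P ∩ Q))'

No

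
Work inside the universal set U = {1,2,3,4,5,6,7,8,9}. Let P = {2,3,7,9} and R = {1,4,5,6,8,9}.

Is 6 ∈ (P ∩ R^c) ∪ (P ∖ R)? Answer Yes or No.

No

6 ∈ R, so 6 ∉ R^c
6 ∉ P and 6 ∉ R^c, so 6 ∉ P ∩ R^c
6 ∉ P and 6 ∈ R, so 6 ∉ P ∖ R
6 ∉ (P ∩ R^c) and 6 ∉ (P ∖ R), so 6 ∉ (P ∩ R^c) ∪ (P ∖ R)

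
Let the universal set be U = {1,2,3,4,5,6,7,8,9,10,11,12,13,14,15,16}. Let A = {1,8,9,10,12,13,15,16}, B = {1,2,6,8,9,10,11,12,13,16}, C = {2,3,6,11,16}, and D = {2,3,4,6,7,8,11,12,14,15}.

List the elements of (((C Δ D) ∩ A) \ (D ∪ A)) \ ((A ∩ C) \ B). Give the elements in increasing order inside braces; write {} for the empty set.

{}

C Δ D = {4,7,8,12,14,15,16}
(C Δ D) ∩ A = {8,12,15,16}
D ∪ A = {1,2,3,4,6,7,8,9,10,11,12,13,14,15,16}
((C Δ D) ∩ A) \ (D ∪ A) = {}
A ∩ C = {16}
(A ∩ C) \ B = {}
(((C Δ D) ∩ A) \ (D ∪ A)) \ ((A ∩ C) \ B) = {}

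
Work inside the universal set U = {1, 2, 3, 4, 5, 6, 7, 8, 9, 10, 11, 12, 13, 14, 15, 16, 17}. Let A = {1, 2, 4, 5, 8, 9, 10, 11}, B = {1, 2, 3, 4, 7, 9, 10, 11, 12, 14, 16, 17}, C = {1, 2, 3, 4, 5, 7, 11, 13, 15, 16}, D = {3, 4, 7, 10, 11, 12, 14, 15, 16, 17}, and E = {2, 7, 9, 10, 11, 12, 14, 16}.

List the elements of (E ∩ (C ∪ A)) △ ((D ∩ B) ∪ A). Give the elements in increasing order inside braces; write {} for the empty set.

{1, 3, 4, 5, 8, 12, 14, 17}

C ∪ A = {1, 2, 3, 4, 5, 7, 8, 9, 10, 11, 13, 15, 16}
E ∩ (C ∪ A) = {2, 7, 9, 10, 11, 16}
D ∩ B = {3, 4, 7, 10, 11, 12, 14, 16, 17}
(D ∩ B) ∪ A = {1, 2, 3, 4, 5, 7, 8, 9, 10, 11, 12, 14, 16, 17}
(E ∩ (C ∪ A)) △ ((D ∩ B) ∪ A) = {1, 3, 4, 5, 8, 12, 14, 17}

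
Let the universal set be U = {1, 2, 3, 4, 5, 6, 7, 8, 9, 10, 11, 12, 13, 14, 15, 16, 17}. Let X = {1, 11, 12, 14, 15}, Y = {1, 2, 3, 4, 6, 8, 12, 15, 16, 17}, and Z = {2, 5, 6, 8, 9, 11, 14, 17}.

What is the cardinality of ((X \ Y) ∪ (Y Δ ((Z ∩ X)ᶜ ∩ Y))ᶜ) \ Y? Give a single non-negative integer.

X \ Y = {11, 14}
Z ∩ X = {11, 14}
(Z ∩ X)ᶜ = {1, 2, 3, 4, 5, 6, 7, 8, 9, 10, 12, 13, 15, 16, 17}
(Z ∩ X)ᶜ ∩ Y = {1, 2, 3, 4, 6, 8, 12, 15, 16, 17}
Y Δ ((Z ∩ X)ᶜ ∩ Y) = {}
(Y Δ ((Z ∩ X)ᶜ ∩ Y))ᶜ = {1, 2, 3, 4, 5, 6, 7, 8, 9, 10, 11, 12, 13, 14, 15, 16, 17}
(X \ Y) ∪ (Y Δ ((Z ∩ X)ᶜ ∩ Y))ᶜ = {1, 2, 3, 4, 5, 6, 7, 8, 9, 10, 11, 12, 13, 14, 15, 16, 17}
((X \ Y) ∪ (Y Δ ((Z ∩ X)ᶜ ∩ Y))ᶜ) \ Y = {5, 7, 9, 10, 11, 13, 14}
|((X \ Y) ∪ (Y Δ ((Z ∩ X)ᶜ ∩ Y))ᶜ) \ Y| = 7

7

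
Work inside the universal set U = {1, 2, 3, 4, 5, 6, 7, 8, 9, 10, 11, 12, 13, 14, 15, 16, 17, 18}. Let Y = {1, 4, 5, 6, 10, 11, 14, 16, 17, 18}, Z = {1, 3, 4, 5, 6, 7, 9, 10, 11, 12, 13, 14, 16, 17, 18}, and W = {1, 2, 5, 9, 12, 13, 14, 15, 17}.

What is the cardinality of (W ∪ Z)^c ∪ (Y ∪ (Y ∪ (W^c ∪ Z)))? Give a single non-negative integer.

16

W ∪ Z = {1, 2, 3, 4, 5, 6, 7, 9, 10, 11, 12, 13, 14, 15, 16, 17, 18}
(W ∪ Z)^c = {8}
W^c = {3, 4, 6, 7, 8, 10, 11, 16, 18}
W^c ∪ Z = {1, 3, 4, 5, 6, 7, 8, 9, 10, 11, 12, 13, 14, 16, 17, 18}
Y ∪ (W^c ∪ Z) = {1, 3, 4, 5, 6, 7, 8, 9, 10, 11, 12, 13, 14, 16, 17, 18}
Y ∪ (Y ∪ (W^c ∪ Z)) = {1, 3, 4, 5, 6, 7, 8, 9, 10, 11, 12, 13, 14, 16, 17, 18}
(W ∪ Z)^c ∪ (Y ∪ (Y ∪ (W^c ∪ Z))) = {1, 3, 4, 5, 6, 7, 8, 9, 10, 11, 12, 13, 14, 16, 17, 18}
|(W ∪ Z)^c ∪ (Y ∪ (Y ∪ (W^c ∪ Z)))| = 16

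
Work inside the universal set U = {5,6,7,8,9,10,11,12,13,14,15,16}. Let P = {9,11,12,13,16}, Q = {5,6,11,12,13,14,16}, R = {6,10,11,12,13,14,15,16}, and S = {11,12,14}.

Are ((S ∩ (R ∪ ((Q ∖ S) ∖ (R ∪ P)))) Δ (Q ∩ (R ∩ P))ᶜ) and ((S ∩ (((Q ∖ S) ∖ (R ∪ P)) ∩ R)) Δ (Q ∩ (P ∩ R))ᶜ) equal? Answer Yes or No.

Q ∖ S = {5,6,13,16}
R ∪ P = {6,9,10,11,12,13,14,15,16}
(Q ∖ S) ∖ (R ∪ P) = {5}
R ∪ ((Q ∖ S) ∖ (R ∪ P)) = {5,6,10,11,12,13,14,15,16}
S ∩ (R ∪ ((Q ∖ S) ∖ (R ∪ P))) = {11,12,14}
R ∩ P = {11,12,13,16}
Q ∩ (R ∩ P) = {11,12,13,16}
(Q ∩ (R ∩ P))ᶜ = {5,6,7,8,9,10,14,15}
(S ∩ (R ∪ ((Q ∖ S) ∖ (R ∪ P)))) Δ (Q ∩ (R ∩ P))ᶜ = {5,6,7,8,9,10,11,12,15}
((Q ∖ S) ∖ (R ∪ P)) ∩ R = {}
S ∩ (((Q ∖ S) ∖ (R ∪ P)) ∩ R) = {}
P ∩ R = {11,12,13,16}
Q ∩ (P ∩ R) = {11,12,13,16}
(Q ∩ (P ∩ R))ᶜ = {5,6,7,8,9,10,14,15}
(S ∩ (((Q ∖ S) ∖ (R ∪ P)) ∩ R)) Δ (Q ∩ (P ∩ R))ᶜ = {5,6,7,8,9,10,14,15}
11 ∈ (S ∩ (R ∪ ((Q ∖ S) ∖ (R ∪ P)))) Δ (Q ∩ (R ∩ P))ᶜ but 11 ∉ (S ∩ (((Q ∖ S) ∖ (R ∪ P)) ∩ R)) Δ (Q ∩ (P ∩ R))ᶜ, so they differ.

No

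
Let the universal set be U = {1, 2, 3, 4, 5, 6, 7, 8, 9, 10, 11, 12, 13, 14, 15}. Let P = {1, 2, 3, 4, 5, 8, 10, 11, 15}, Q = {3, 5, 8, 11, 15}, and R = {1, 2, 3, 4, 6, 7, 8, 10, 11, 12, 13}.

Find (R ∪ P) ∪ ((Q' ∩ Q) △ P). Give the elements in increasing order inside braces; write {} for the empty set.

R ∪ P = {1, 2, 3, 4, 5, 6, 7, 8, 10, 11, 12, 13, 15}
Q' = {1, 2, 4, 6, 7, 9, 10, 12, 13, 14}
Q' ∩ Q = {}
(Q' ∩ Q) △ P = {1, 2, 3, 4, 5, 8, 10, 11, 15}
(R ∪ P) ∪ ((Q' ∩ Q) △ P) = {1, 2, 3, 4, 5, 6, 7, 8, 10, 11, 12, 13, 15}

{1, 2, 3, 4, 5, 6, 7, 8, 10, 11, 12, 13, 15}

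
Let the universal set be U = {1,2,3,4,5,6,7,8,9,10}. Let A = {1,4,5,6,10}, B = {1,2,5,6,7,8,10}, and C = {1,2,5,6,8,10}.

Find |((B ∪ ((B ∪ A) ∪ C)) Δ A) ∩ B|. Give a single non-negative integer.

B ∪ A = {1,2,4,5,6,7,8,10}
(B ∪ A) ∪ C = {1,2,4,5,6,7,8,10}
B ∪ ((B ∪ A) ∪ C) = {1,2,4,5,6,7,8,10}
(B ∪ ((B ∪ A) ∪ C)) Δ A = {2,7,8}
((B ∪ ((B ∪ A) ∪ C)) Δ A) ∩ B = {2,7,8}
|((B ∪ ((B ∪ A) ∪ C)) Δ A) ∩ B| = 3

3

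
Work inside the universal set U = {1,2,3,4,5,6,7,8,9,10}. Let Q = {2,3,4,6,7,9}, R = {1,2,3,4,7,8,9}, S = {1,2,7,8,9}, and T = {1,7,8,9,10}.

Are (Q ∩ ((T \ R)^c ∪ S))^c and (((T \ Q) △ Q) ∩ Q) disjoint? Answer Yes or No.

T \ R = {10}
(T \ R)^c = {1,2,3,4,5,6,7,8,9}
(T \ R)^c ∪ S = {1,2,3,4,5,6,7,8,9}
Q ∩ ((T \ R)^c ∪ S) = {2,3,4,6,7,9}
(Q ∩ ((T \ R)^c ∪ S))^c = {1,5,8,10}
T \ Q = {1,8,10}
(T \ Q) △ Q = {1,2,3,4,6,7,8,9,10}
((T \ Q) △ Q) ∩ Q = {2,3,4,6,7,9}
{1,5,8,10} and {2,3,4,6,7,9} share no elements.

Yes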